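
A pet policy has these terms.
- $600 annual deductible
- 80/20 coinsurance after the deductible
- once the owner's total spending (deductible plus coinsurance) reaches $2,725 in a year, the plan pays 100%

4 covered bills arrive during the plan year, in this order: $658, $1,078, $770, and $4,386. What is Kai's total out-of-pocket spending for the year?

Claim 1 — $658: $600 to deductible, leaving $58; 20% of $58 = $11.60. Owner owes $611.60 (running OOP $611.60).
Claim 2 — $1,078: deductible already satisfied, so owner's share is 20% × $1,078 = $215.60. Cost to owner: $215.60. OOP to date $827.20.
Claim 3 — $770: deductible already satisfied, so owner's share is 20% × $770 = $154. Owner owes $154 (running OOP $981.20).
Claim 4 — $4,386: deductible already satisfied, so owner's share is 20% × $4,386 = $877.20. Owner pays $877.20; OOP now $1,858.40.
Total paid by the owner: $611.60 + $215.60 + $154 + $877.20 = $1,858.40.

$1,858.40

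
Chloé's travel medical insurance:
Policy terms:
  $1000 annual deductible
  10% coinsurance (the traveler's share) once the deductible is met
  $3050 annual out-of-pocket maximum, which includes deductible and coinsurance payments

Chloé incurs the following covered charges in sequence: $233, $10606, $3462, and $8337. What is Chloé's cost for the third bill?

$346.20

#1 ($233): fully absorbed by the deductible. Cost to traveler: $233. OOP to date $233.
#2 ($10606): deductible takes $767, $9839 remains; coinsurance $9839 × 10% = $983.90. Traveler owes $1750.90 (running OOP $1983.90).
#3 ($3462): 10% coinsurance on $3462 = $346.20. Traveler owes $346.20 (running OOP $2330.10).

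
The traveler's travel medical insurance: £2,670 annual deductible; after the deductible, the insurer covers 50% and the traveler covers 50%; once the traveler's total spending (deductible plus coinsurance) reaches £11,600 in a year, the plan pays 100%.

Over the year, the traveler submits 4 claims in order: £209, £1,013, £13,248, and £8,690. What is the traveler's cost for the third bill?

£7,348

#1 (£209): entire amount goes to the deductible. Traveler pays £209; OOP now £209.
#2 (£1,013): entire amount goes to the deductible. Cost to traveler: £1,013. OOP to date £1,222.
#3 (£13,248): £1,448 finishes the deductible; £11,800 goes to coinsurance; traveler's 50% is £5,900. Cost to traveler: £7,348. OOP to date £8,570.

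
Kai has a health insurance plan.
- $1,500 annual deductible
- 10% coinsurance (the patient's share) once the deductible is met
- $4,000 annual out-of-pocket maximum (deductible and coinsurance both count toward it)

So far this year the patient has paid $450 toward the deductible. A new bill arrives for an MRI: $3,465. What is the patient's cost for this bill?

$1,291.50

Deductible still to meet: $1,500 − $450 = $1,050.
The remaining $2,415 (= $3,465 − $1,050) moves to coinsurance.
Patient's 10% share of $2,415 is $241.50.
So the patient owes $1,050 + $241.50 = $1,291.50 before any cap.
Cumulative spending $450 + $1,291.50 = $1,741.50 stays under the $4,000 maximum.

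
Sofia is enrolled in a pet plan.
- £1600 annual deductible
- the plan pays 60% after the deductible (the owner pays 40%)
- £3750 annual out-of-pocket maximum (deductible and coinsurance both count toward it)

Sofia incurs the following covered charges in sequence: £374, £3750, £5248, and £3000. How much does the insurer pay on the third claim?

Claim 1 — £374: fully absorbed by the deductible. Cost to owner: £374. OOP to date £374. Plan pays £374 − £374 = £0.
Claim 2 — £3750: £1226 to deductible, leaving £2524; coinsurance £2524 × 40% = £1009.60. Owner owes £2235.60 (running OOP £2609.60). Insurer: £3750 − £2235.60 = £1514.40.
Claim 3 — £5248: deductible met; 40% of £5248 = £2099.20. That would push OOP to £4708.80, over the £3750 cap, so owner pays £3750 − £2609.60 = £1140.40. Insurer: £5248 − £1140.40 = £4107.60.

£4107.60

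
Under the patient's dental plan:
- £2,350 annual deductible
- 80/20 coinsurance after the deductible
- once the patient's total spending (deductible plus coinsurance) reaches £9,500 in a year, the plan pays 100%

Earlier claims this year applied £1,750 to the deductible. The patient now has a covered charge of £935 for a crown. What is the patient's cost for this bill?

Deductible still to meet: £2,350 − £1,750 = £600.
The remaining £335 (= £935 − £600) moves to coinsurance.
20% of £335 = £67 falls to the patient.
Patient responsibility before any cap: £600 + £67 = £667.
Cumulative spending £1,750 + £667 = £2,417 stays under the £9,500 maximum.

£667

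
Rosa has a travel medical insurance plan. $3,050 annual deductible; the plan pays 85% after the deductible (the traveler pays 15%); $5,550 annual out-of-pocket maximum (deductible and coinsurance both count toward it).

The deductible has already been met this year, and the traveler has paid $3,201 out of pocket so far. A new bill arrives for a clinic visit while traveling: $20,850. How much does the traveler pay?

$2,349

With the deductible met, the entire $20,850 is subject to coinsurance.
15% of $20,850 = $3,127.50 falls to the traveler.
Year-to-date out-of-pocket would reach $3,201 + $3,127.50 = $6,328.50, above the $5,550 maximum, so the traveler pays only $5,550 − $3,201 = $2,349.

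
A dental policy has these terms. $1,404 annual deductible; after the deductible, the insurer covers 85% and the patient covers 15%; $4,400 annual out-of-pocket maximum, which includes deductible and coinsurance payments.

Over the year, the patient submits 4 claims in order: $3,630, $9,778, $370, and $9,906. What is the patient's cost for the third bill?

Claim 1 — $3,630: $1,404 finishes the deductible; $2,226 goes to coinsurance; 15% of $2,226 = $333.90. Cost to patient: $1,737.90. OOP to date $1,737.90.
Claim 2 — $9,778: 15% coinsurance on $9,778 = $1,466.70. Patient pays $1,466.70; OOP now $3,204.60.
Claim 3 — $370: 15% coinsurance on $370 = $55.50. Patient owes $55.50 (running OOP $3,260.10).

$55.50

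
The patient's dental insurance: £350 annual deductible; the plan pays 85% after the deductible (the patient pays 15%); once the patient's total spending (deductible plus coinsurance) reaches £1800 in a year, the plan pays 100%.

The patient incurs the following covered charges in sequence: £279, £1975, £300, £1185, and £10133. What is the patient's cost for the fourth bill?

#1 (£279): entire amount goes to the deductible. Patient pays £279; OOP now £279.
#2 (£1975): £71 finishes the deductible; £1904 goes to coinsurance; 15% of £1904 = £285.60. Cost to patient: £356.60. OOP to date £635.60.
#3 (£300): 15% coinsurance on £300 = £45. Patient pays £45; OOP now £680.60.
#4 (£1185): deductible already satisfied, so patient's share is 15% × £1185 = £177.75. Cost to patient: £177.75. OOP to date £858.35.

£177.75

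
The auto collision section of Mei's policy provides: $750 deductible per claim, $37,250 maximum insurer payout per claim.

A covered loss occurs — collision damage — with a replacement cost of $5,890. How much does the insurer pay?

$5,140

Less the $750 deductible: $5,890 − $750 = $5,140.
$5,140 is within the $37,250 limit, so the insurer pays $5,140.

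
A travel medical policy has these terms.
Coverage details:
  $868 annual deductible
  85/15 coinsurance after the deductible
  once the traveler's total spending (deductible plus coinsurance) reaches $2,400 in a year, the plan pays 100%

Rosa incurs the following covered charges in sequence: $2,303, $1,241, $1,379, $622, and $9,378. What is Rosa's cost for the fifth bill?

Claim 1 — $2,303: $868 finishes the deductible; $1,435 goes to coinsurance; 15% of $1,435 = $215.25. Traveler owes $1,083.25 (running OOP $1,083.25).
Claim 2 — $1,241: deductible met; 15% of $1,241 = $186.15. Cost to traveler: $186.15. OOP to date $1,269.40.
Claim 3 — $1,379: deductible met; 15% of $1,379 = $206.85. Traveler pays $206.85; OOP now $1,476.25.
Claim 4 — $622: 15% coinsurance on $622 = $93.30. Traveler owes $93.30 (running OOP $1,569.55).
Claim 5 — $9,378: 15% coinsurance on $9,378 = $1,406.70. OOP would hit $2,976.25 > $2,400, so the cap limits the traveler to $2,400 − $1,569.55 = $830.45.

$830.45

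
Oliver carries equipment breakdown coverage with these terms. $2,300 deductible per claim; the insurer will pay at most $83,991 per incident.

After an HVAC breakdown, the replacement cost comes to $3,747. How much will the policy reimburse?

$1,447

Less the $2,300 deductible: $3,747 − $2,300 = $1,447.
$1,447 is within the $83,991 limit, so the insurer pays $1,447.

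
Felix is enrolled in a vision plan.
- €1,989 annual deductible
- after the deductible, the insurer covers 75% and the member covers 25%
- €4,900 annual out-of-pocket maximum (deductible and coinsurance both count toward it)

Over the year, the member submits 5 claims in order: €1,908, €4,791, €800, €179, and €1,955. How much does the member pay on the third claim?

€200

Bill 1, €1,908: fully absorbed by the deductible. Member owes €1,908 (running OOP €1,908).
Bill 2, €4,791: deductible takes €81, €4,710 remains; 25% of €4,710 = €1,177.50. Member owes €1,258.50 (running OOP €3,166.50).
Bill 3, €800: deductible met; 25% of €800 = €200. Member pays €200; OOP now €3,366.50.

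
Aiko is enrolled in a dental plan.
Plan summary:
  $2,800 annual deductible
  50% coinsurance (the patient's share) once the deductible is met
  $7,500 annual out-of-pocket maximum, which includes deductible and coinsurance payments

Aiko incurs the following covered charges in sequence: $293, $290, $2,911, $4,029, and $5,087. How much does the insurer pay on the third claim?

Bill 1, $293: entire amount goes to the deductible. Patient owes $293 (running OOP $293). Plan pays $293 − $293 = $0.
Bill 2, $290: fully absorbed by the deductible. Patient pays $290; OOP now $583. Plan pays $290 − $290 = $0.
Bill 3, $2,911: deductible takes $2,217, $694 remains; patient's 50% is $347. Patient owes $2,564 (running OOP $3,147). Plan pays $2,911 − $2,564 = $347.

$347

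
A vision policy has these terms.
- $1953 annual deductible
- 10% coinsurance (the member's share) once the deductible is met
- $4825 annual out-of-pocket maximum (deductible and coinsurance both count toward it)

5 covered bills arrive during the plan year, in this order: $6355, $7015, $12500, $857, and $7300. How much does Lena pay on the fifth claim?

#1 ($6355): $1953 finishes the deductible; $4402 goes to coinsurance; coinsurance $4402 × 10% = $440.20. Cost to member: $2393.20. OOP to date $2393.20.
#2 ($7015): deductible already satisfied, so member's share is 10% × $7015 = $701.50. Cost to member: $701.50. OOP to date $3094.70.
#3 ($12500): deductible met; 10% of $12500 = $1250. Cost to member: $1250. OOP to date $4344.70.
#4 ($857): 10% coinsurance on $857 = $85.70. Cost to member: $85.70. OOP to date $4430.40.
#5 ($7300): deductible already satisfied, so member's share is 10% × $7300 = $730. That would push OOP to $5160.40, over the $4825 cap, so member pays $4825 − $4430.40 = $394.60.

$394.60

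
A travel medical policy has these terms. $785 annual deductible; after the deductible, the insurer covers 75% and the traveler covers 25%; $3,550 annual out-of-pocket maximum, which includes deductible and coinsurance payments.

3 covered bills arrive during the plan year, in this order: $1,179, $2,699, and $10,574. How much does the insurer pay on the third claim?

Claim 1 — $1,179: $785 finishes the deductible; $394 goes to coinsurance; coinsurance $394 × 25% = $98.50. Traveler pays $883.50; OOP now $883.50. Insurer: $1,179 − $883.50 = $295.50.
Claim 2 — $2,699: 25% coinsurance on $2,699 = $674.75. Cost to traveler: $674.75. OOP to date $1,558.25. Plan pays $2,699 − $674.75 = $2,024.25.
Claim 3 — $10,574: deductible already satisfied, so traveler's share is 25% × $10,574 = $2,643.50. That would push OOP to $4,201.75, over the $3,550 cap, so traveler pays $3,550 − $1,558.25 = $1,991.75. Insurer: $10,574 − $1,991.75 = $8,582.25.

$8,582.25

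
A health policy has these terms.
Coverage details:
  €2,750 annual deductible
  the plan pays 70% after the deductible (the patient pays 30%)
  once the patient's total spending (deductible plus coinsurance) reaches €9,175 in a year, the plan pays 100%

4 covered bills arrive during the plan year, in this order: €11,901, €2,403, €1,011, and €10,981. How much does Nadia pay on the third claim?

#1 (€11,901): deductible takes €2,750, €9,151 remains; coinsurance €9,151 × 30% = €2,745.30. Patient owes €5,495.30 (running OOP €5,495.30).
#2 (€2,403): 30% coinsurance on €2,403 = €720.90. Cost to patient: €720.90. OOP to date €6,216.20.
#3 (€1,011): deductible already satisfied, so patient's share is 30% × €1,011 = €303.30. Patient owes €303.30 (running OOP €6,519.50).

€303.30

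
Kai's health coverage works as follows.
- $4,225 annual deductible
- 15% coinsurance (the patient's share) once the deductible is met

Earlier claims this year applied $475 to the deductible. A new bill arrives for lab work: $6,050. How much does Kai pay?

$4,095

Remaining deductible: $4,225 − $475 = $3,750.
That leaves $6,050 − $3,750 = $2,300 for coinsurance.
Coinsurance: $2,300 × 15% = $345.
So the patient owes $3,750 + $345 = $4,095.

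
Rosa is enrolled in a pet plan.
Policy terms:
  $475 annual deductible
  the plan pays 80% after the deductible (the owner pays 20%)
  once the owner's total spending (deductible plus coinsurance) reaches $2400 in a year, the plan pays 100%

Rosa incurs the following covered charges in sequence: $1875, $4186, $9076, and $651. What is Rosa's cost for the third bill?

$807.80

Claim 1 — $1875: deductible takes $475, $1400 remains; owner's 20% is $280. Cost to owner: $755. OOP to date $755.
Claim 2 — $4186: deductible met; 20% of $4186 = $837.20. Cost to owner: $837.20. OOP to date $1592.20.
Claim 3 — $9076: deductible met; 20% of $9076 = $1815.20. OOP would hit $3407.40 > $2400, so the cap limits the owner to $2400 − $1592.20 = $807.80.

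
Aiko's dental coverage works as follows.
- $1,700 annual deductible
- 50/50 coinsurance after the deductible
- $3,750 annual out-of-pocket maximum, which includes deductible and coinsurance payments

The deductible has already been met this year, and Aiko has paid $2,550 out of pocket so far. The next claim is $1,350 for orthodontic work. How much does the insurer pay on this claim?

The deductible is already satisfied, so the full bill goes to coinsurance.
Patient's 50% share of $1,350 is $675.
Total out-of-pocket so far would be $2,550 + $675 = $3,225, below the $3,750 cap — no reduction.
Insurer pays the balance: $1,350 − $675 = $675.

$675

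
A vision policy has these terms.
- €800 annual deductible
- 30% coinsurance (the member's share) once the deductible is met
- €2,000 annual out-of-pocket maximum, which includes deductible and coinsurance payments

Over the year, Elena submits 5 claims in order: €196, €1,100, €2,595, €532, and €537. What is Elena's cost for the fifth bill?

Bill 1, €196: all of it applies to the deductible. Member owes €196 (running OOP €196).
Bill 2, €1,100: €604 finishes the deductible; €496 goes to coinsurance; 30% of €496 = €148.80. Member pays €752.80; OOP now €948.80.
Bill 3, €2,595: deductible already satisfied, so member's share is 30% × €2,595 = €778.50. Member pays €778.50; OOP now €1,727.30.
Bill 4, €532: deductible met; 30% of €532 = €159.60. Member owes €159.60 (running OOP €1,886.90).
Bill 5, €537: deductible already satisfied, so member's share is 30% × €537 = €161.10. Adding that to €1,886.90 gives €2,048, past the €2,000 cap; member pays only €2,000 − €1,886.90 = €113.10.

€113.10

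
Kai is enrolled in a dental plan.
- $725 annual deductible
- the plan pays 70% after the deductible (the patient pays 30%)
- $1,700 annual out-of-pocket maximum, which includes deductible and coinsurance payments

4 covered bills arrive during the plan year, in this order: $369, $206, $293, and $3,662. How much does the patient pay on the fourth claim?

Bill 1, $369: entire amount goes to the deductible. Patient owes $369 (running OOP $369).
Bill 2, $206: entire amount goes to the deductible. Cost to patient: $206. OOP to date $575.
Bill 3, $293: $150 to deductible, leaving $143; 30% of $143 = $42.90. Patient pays $192.90; OOP now $767.90.
Bill 4, $3,662: 30% coinsurance on $3,662 = $1,098.60. OOP would hit $1,866.50 > $1,700, so the cap limits the patient to $1,700 − $767.90 = $932.10.

$932.10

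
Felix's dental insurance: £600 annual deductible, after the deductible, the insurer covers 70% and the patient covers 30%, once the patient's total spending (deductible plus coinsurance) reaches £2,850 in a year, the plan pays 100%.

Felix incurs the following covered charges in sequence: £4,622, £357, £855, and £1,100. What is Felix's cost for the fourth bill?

£330

Bill 1, £4,622: deductible takes £600, £4,022 remains; 30% of £4,022 = £1,206.60. Patient pays £1,806.60; OOP now £1,806.60.
Bill 2, £357: deductible met; 30% of £357 = £107.10. Patient owes £107.10 (running OOP £1,913.70).
Bill 3, £855: deductible met; 30% of £855 = £256.50. Patient owes £256.50 (running OOP £2,170.20).
Bill 4, £1,100: 30% coinsurance on £1,100 = £330. Patient owes £330 (running OOP £2,500.20).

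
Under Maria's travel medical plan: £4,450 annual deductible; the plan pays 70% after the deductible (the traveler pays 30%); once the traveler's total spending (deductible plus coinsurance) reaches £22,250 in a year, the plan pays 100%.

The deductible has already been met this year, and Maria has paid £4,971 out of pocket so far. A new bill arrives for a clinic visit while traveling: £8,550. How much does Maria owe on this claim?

The deductible is already satisfied, so the full bill goes to coinsurance.
Traveler's 30% share of £8,550 is £2,565.
Total out-of-pocket so far would be £4,971 + £2,565 = £7,536, below the £22,250 cap — no reduction.

£2,565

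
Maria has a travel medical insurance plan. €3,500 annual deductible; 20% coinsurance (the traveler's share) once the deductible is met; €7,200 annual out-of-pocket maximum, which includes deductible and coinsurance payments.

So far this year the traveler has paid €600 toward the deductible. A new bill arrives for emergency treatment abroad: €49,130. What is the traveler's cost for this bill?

Deductible still to meet: €3,500 − €600 = €2,900.
That leaves €49,130 − €2,900 = €46,230 for coinsurance.
20% of €46,230 = €9,246 falls to the traveler.
That puts the traveler's cost at €2,900 + €9,246 = €12,146 before any cap.
That would bring total out-of-pocket to €12,746, past the €7,200 cap. The traveler is capped at €7,200 − €600 = €6,600 on this claim.

€6,600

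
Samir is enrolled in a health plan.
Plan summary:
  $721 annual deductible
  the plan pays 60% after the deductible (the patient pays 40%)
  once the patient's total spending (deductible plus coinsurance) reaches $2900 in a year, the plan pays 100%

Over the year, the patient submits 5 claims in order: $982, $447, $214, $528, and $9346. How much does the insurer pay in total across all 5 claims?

Bill 1, $982: $721 to deductible, leaving $261; coinsurance $261 × 40% = $104.40. Patient pays $825.40; OOP now $825.40. Plan pays $982 − $825.40 = $156.60.
Bill 2, $447: deductible met; 40% of $447 = $178.80. Patient pays $178.80; OOP now $1004.20. Plan pays $447 − $178.80 = $268.20.
Bill 3, $214: 40% coinsurance on $214 = $85.60. Cost to patient: $85.60. OOP to date $1089.80. Insurer: $214 − $85.60 = $128.40.
Bill 4, $528: deductible met; 40% of $528 = $211.20. Patient pays $211.20; OOP now $1301. Insurer: $528 − $211.20 = $316.80.
Bill 5, $9346: deductible met; 40% of $9346 = $3738.40. Adding that to $1301 gives $5039.40, past the $2900 cap; patient pays only $2900 − $1301 = $1599. Insurer: $9346 − $1599 = $7747.
Insurer total: $156.60 + $268.20 + $128.40 + $316.80 + $7747 = $8617.

$8617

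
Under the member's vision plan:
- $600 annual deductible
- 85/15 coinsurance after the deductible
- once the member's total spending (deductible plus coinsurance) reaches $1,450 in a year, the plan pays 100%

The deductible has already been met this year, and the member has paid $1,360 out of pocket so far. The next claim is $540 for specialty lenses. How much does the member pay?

With the deductible met, the entire $540 is subject to coinsurance.
Coinsurance: $540 × 15% = $81.
Total out-of-pocket so far would be $1,360 + $81 = $1,441, below the $1,450 cap — no reduction.

$81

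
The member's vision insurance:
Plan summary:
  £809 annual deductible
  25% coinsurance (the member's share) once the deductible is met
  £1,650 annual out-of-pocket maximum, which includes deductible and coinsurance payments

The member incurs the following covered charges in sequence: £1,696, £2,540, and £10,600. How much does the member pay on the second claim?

£619.25

Bill 1, £1,696: £809 to deductible, leaving £887; member's 25% is £221.75. Member pays £1,030.75; OOP now £1,030.75.
Bill 2, £2,540: deductible met; 25% of £2,540 = £635. OOP would hit £1,665.75 > £1,650, so the cap limits the member to £1,650 − £1,030.75 = £619.25.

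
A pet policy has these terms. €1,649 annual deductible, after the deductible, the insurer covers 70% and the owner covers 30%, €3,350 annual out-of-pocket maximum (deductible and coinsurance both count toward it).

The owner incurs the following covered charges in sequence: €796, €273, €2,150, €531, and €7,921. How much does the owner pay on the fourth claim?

Claim 1 — €796: fully absorbed by the deductible. Cost to owner: €796. OOP to date €796.
Claim 2 — €273: all of it applies to the deductible. Owner pays €273; OOP now €1,069.
Claim 3 — €2,150: deductible takes €580, €1,570 remains; owner's 30% is €471. Owner owes €1,051 (running OOP €2,120).
Claim 4 — €531: 30% coinsurance on €531 = €159.30. Cost to owner: €159.30. OOP to date €2,279.30.

€159.30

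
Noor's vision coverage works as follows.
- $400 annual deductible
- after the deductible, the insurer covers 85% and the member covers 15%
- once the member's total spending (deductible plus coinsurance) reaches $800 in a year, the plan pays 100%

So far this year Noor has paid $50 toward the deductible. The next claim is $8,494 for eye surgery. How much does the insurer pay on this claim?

$50 of the $400 deductible is already met, leaving $350.
After the $350 deductible portion, $8,494 − $350 = $8,144 is subject to coinsurance.
Coinsurance: $8,144 × 15% = $1,221.60.
Member responsibility before any cap: $350 + $1,221.60 = $1,571.60.
Adding $1,571.60 to the $50 already spent would give $1,621.60, which exceeds the $800 cap; the member pays just $800 − $50 = $750.
The plan picks up $8,494 − $750 = $7,744.

$7,744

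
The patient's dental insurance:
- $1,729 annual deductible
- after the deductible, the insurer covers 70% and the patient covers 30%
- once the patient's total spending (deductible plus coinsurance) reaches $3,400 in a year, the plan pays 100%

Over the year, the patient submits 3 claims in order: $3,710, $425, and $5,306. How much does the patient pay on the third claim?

$949.20

Bill 1, $3,710: $1,729 to deductible, leaving $1,981; patient's 30% is $594.30. Patient owes $2,323.30 (running OOP $2,323.30).
Bill 2, $425: 30% coinsurance on $425 = $127.50. Patient owes $127.50 (running OOP $2,450.80).
Bill 3, $5,306: 30% coinsurance on $5,306 = $1,591.80. That would push OOP to $4,042.60, over the $3,400 cap, so patient pays $3,400 − $2,450.80 = $949.20.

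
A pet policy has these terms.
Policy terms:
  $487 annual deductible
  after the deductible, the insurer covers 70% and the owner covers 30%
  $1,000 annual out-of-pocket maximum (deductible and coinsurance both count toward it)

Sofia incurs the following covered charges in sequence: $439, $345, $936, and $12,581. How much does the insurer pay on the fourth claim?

Bill 1, $439: all of it applies to the deductible. Owner owes $439 (running OOP $439). Insurer: $439 − $439 = $0.
Bill 2, $345: $48 to deductible, leaving $297; owner's 30% is $89.10. Owner owes $137.10 (running OOP $576.10). Insurer: $345 − $137.10 = $207.90.
Bill 3, $936: deductible already satisfied, so owner's share is 30% × $936 = $280.80. Owner pays $280.80; OOP now $856.90. Plan pays $936 − $280.80 = $655.20.
Bill 4, $12,581: 30% coinsurance on $12,581 = $3,774.30. That would push OOP to $4,631.20, over the $1,000 cap, so owner pays $1,000 − $856.90 = $143.10. Insurer: $12,581 − $143.10 = $12,437.90.

$12,437.90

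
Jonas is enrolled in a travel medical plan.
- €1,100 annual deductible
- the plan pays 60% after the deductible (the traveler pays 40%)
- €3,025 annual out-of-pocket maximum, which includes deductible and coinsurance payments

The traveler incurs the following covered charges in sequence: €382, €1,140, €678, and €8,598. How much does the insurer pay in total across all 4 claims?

#1 (€382): all of it applies to the deductible. Cost to traveler: €382. OOP to date €382. Insurer: €382 − €382 = €0.
#2 (€1,140): €718 to deductible, leaving €422; traveler's 40% is €168.80. Traveler owes €886.80 (running OOP €1,268.80). Plan pays €1,140 − €886.80 = €253.20.
#3 (€678): deductible already satisfied, so traveler's share is 40% × €678 = €271.20. Traveler pays €271.20; OOP now €1,540. Plan pays €678 − €271.20 = €406.80.
#4 (€8,598): deductible met; 40% of €8,598 = €3,439.20. That would push OOP to €4,979.20, over the €3,025 cap, so traveler pays €3,025 − €1,540 = €1,485. Insurer: €8,598 − €1,485 = €7,113.
Insurer total: €0 + €253.20 + €406.80 + €7,113 = €7,773.

€7,773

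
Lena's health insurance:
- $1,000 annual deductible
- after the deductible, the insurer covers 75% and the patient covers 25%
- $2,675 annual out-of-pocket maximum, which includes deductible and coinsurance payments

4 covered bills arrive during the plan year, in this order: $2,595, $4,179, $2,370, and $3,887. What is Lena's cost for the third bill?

Claim 1 ($2,595): deductible takes $1,000, $1,595 remains; coinsurance $1,595 × 25% = $398.75. Patient pays $1,398.75; OOP now $1,398.75.
Claim 2 ($4,179): 25% coinsurance on $4,179 = $1,044.75. Patient pays $1,044.75; OOP now $2,443.50.
Claim 3 ($2,370): 25% coinsurance on $2,370 = $592.50. Adding that to $2,443.50 gives $3,036, past the $2,675 cap; patient pays only $2,675 − $2,443.50 = $231.50.

$231.50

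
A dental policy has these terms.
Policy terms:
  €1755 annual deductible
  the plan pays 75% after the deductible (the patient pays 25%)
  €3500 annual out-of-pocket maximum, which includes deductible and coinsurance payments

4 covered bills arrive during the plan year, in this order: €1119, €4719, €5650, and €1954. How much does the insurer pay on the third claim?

Bill 1, €1119: entire amount goes to the deductible. Cost to patient: €1119. OOP to date €1119. Plan pays €1119 − €1119 = €0.
Bill 2, €4719: deductible takes €636, €4083 remains; patient's 25% is €1020.75. Cost to patient: €1656.75. OOP to date €2775.75. Plan pays €4719 − €1656.75 = €3062.25.
Bill 3, €5650: 25% coinsurance on €5650 = €1412.50. That would push OOP to €4188.25, over the €3500 cap, so patient pays €3500 − €2775.75 = €724.25. Plan pays €5650 − €724.25 = €4925.75.

€4925.75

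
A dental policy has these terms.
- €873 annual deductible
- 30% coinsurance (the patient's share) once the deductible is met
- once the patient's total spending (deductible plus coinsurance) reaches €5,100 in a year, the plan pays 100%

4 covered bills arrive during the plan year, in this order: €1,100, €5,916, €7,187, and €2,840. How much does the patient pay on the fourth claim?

Claim 1 (€1,100): deductible takes €873, €227 remains; coinsurance €227 × 30% = €68.10. Patient pays €941.10; OOP now €941.10.
Claim 2 (€5,916): 30% coinsurance on €5,916 = €1,774.80. Patient pays €1,774.80; OOP now €2,715.90.
Claim 3 (€7,187): deductible already satisfied, so patient's share is 30% × €7,187 = €2,156.10. Cost to patient: €2,156.10. OOP to date €4,872.
Claim 4 (€2,840): 30% coinsurance on €2,840 = €852. That would push OOP to €5,724, over the €5,100 cap, so patient pays €5,100 − €4,872 = €228.

€228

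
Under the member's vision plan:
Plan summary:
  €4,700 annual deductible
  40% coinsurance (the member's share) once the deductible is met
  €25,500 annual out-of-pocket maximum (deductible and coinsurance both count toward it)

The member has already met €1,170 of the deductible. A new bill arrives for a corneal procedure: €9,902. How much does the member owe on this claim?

Deductible still to meet: €4,700 − €1,170 = €3,530.
That leaves €9,902 − €3,530 = €6,372 for coinsurance.
Member's 40% share of €6,372 is €2,548.80.
Member responsibility before any cap: €3,530 + €2,548.80 = €6,078.80.
Total out-of-pocket so far would be €1,170 + €6,078.80 = €7,248.80, below the €25,500 cap — no reduction.

€6,078.80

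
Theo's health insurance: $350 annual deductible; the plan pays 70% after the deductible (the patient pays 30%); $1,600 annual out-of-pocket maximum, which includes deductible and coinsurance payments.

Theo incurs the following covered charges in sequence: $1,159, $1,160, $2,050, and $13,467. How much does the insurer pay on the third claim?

Bill 1, $1,159: $350 to deductible, leaving $809; patient's 30% is $242.70. Patient pays $592.70; OOP now $592.70. Plan pays $1,159 − $592.70 = $566.30.
Bill 2, $1,160: deductible met; 30% of $1,160 = $348. Cost to patient: $348. OOP to date $940.70. Plan pays $1,160 − $348 = $812.
Bill 3, $2,050: 30% coinsurance on $2,050 = $615. Patient owes $615 (running OOP $1,555.70). Insurer: $2,050 − $615 = $1,435.

$1,435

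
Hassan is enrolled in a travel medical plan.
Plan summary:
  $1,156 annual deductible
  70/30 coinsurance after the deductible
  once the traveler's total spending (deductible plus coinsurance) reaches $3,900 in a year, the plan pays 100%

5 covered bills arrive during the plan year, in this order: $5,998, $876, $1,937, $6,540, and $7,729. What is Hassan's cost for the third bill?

$581.10

Claim 1 — $5,998: $1,156 to deductible, leaving $4,842; coinsurance $4,842 × 30% = $1,452.60. Traveler owes $2,608.60 (running OOP $2,608.60).
Claim 2 — $876: 30% coinsurance on $876 = $262.80. Traveler pays $262.80; OOP now $2,871.40.
Claim 3 — $1,937: 30% coinsurance on $1,937 = $581.10. Traveler owes $581.10 (running OOP $3,452.50).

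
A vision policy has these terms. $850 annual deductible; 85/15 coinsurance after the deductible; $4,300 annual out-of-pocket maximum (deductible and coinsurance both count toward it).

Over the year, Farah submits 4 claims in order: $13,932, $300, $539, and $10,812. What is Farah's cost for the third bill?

Bill 1, $13,932: $850 finishes the deductible; $13,082 goes to coinsurance; member's 15% is $1,962.30. Member pays $2,812.30; OOP now $2,812.30.
Bill 2, $300: deductible already satisfied, so member's share is 15% × $300 = $45. Member owes $45 (running OOP $2,857.30).
Bill 3, $539: 15% coinsurance on $539 = $80.85. Cost to member: $80.85. OOP to date $2,938.15.

$80.85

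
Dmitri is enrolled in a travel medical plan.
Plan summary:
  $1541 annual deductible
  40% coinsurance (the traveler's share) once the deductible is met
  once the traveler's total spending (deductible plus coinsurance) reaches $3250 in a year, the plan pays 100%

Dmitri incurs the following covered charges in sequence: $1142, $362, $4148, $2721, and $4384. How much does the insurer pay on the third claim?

Claim 1 — $1142: entire amount goes to the deductible. Cost to traveler: $1142. OOP to date $1142. Insurer: $1142 − $1142 = $0.
Claim 2 — $362: all of it applies to the deductible. Cost to traveler: $362. OOP to date $1504. Insurer: $362 − $362 = $0.
Claim 3 — $4148: $37 finishes the deductible; $4111 goes to coinsurance; traveler's 40% is $1644.40. Cost to traveler: $1681.40. OOP to date $3185.40. Insurer: $4148 − $1681.40 = $2466.60.

$2466.60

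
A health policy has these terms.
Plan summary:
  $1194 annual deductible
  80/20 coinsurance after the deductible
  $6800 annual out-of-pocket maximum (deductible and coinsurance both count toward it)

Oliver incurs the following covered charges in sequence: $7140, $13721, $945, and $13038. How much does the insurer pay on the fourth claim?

#1 ($7140): $1194 to deductible, leaving $5946; coinsurance $5946 × 20% = $1189.20. Patient owes $2383.20 (running OOP $2383.20). Plan pays $7140 − $2383.20 = $4756.80.
#2 ($13721): deductible already satisfied, so patient's share is 20% × $13721 = $2744.20. Cost to patient: $2744.20. OOP to date $5127.40. Plan pays $13721 − $2744.20 = $10976.80.
#3 ($945): deductible already satisfied, so patient's share is 20% × $945 = $189. Patient pays $189; OOP now $5316.40. Insurer: $945 − $189 = $756.
#4 ($13038): deductible met; 20% of $13038 = $2607.60. OOP would hit $7924 > $6800, so the cap limits the patient to $6800 − $5316.40 = $1483.60. Insurer: $13038 − $1483.60 = $11554.40.

$11554.40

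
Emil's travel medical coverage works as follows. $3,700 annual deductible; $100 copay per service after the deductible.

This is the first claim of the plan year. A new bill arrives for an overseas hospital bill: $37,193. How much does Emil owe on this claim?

$3,800

Deductible not yet touched, so the first $3,700 of the bill goes to the deductible.
That leaves $37,193 − $3,700 = $33,493 for the copay.
Copay on this service: $100.
Traveler responsibility: $3,700 + $100 = $3,800.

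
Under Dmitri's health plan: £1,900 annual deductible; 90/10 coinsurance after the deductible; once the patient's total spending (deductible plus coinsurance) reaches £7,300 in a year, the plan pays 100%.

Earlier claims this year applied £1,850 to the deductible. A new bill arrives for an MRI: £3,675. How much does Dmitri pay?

£1,850 of the £1,900 deductible is already met, leaving £50.
The remaining £3,625 (= £3,675 − £50) moves to coinsurance.
10% of £3,625 = £362.50 falls to the patient.
So the patient owes £50 + £362.50 = £412.50 before any cap.
Cumulative spending £1,850 + £412.50 = £2,262.50 stays under the £7,300 maximum.

£412.50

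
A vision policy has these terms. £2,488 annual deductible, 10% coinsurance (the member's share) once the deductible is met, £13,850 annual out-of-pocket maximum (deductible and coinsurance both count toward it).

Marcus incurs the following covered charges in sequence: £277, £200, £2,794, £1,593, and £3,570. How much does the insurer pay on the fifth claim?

Claim 1 (£277): fully absorbed by the deductible. Member owes £277 (running OOP £277). Plan pays £277 − £277 = £0.
Claim 2 (£200): all of it applies to the deductible. Member pays £200; OOP now £477. Insurer: £200 − £200 = £0.
Claim 3 (£2,794): £2,011 to deductible, leaving £783; member's 10% is £78.30. Member owes £2,089.30 (running OOP £2,566.30). Insurer: £2,794 − £2,089.30 = £704.70.
Claim 4 (£1,593): deductible met; 10% of £1,593 = £159.30. Member pays £159.30; OOP now £2,725.60. Plan pays £1,593 − £159.30 = £1,433.70.
Claim 5 (£3,570): deductible already satisfied, so member's share is 10% × £3,570 = £357. Member pays £357; OOP now £3,082.60. Plan pays £3,570 − £357 = £3,213.

£3,213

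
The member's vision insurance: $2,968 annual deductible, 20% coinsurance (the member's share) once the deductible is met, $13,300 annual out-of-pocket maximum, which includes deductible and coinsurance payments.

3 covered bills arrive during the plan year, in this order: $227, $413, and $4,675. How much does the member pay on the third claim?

$2,797.40

Claim 1 — $227: all of it applies to the deductible. Member owes $227 (running OOP $227).
Claim 2 — $413: all of it applies to the deductible. Member pays $413; OOP now $640.
Claim 3 — $4,675: deductible takes $2,328, $2,347 remains; member's 20% is $469.40. Member owes $2,797.40 (running OOP $3,437.40).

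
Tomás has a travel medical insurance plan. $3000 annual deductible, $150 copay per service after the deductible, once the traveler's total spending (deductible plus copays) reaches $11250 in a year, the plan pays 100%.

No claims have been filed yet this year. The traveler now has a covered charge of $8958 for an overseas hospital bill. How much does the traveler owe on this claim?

$3150

Deductible not yet touched, so the first $3000 of the bill goes to the deductible.
After the $3000 deductible portion, $8958 − $3000 = $5958 is subject to the copay.
Copay on this service: $150.
So the traveler owes $3000 + $150 = $3150 before any cap.
Total out-of-pocket so far would be $0 + $3150 = $3150, below the $11250 cap — no reduction.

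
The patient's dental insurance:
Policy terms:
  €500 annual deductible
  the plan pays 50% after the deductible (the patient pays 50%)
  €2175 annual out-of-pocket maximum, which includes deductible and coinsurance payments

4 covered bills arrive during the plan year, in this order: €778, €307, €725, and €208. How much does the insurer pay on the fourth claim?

Claim 1 (€778): €500 finishes the deductible; €278 goes to coinsurance; coinsurance €278 × 50% = €139. Patient pays €639; OOP now €639. Insurer: €778 − €639 = €139.
Claim 2 (€307): deductible met; 50% of €307 = €153.50. Patient pays €153.50; OOP now €792.50. Insurer: €307 − €153.50 = €153.50.
Claim 3 (€725): deductible already satisfied, so patient's share is 50% × €725 = €362.50. Patient pays €362.50; OOP now €1155. Plan pays €725 − €362.50 = €362.50.
Claim 4 (€208): deductible already satisfied, so patient's share is 50% × €208 = €104. Patient owes €104 (running OOP €1259). Plan pays €208 − €104 = €104.

€104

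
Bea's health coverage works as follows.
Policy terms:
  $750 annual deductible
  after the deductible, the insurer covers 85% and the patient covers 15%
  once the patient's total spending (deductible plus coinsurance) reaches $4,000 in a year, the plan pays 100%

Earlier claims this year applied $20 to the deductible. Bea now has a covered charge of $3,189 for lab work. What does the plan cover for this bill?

Deductible still to meet: $750 − $20 = $730.
After the $730 deductible portion, $3,189 − $730 = $2,459 is subject to coinsurance.
15% of $2,459 = $368.85 falls to the patient.
Patient responsibility before any cap: $730 + $368.85 = $1,098.85.
Cumulative spending $20 + $1,098.85 = $1,118.85 stays under the $4,000 maximum.
Insurer pays the balance: $3,189 − $1,098.85 = $2,090.15.

$2,090.15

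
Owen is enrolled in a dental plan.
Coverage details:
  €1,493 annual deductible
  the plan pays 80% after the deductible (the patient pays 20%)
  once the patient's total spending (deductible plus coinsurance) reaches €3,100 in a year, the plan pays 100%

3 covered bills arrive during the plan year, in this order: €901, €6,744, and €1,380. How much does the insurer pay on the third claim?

€1,104

Bill 1, €901: entire amount goes to the deductible. Patient owes €901 (running OOP €901). Insurer: €901 − €901 = €0.
Bill 2, €6,744: deductible takes €592, €6,152 remains; coinsurance €6,152 × 20% = €1,230.40. Patient owes €1,822.40 (running OOP €2,723.40). Plan pays €6,744 − €1,822.40 = €4,921.60.
Bill 3, €1,380: deductible met; 20% of €1,380 = €276. Patient pays €276; OOP now €2,999.40. Plan pays €1,380 − €276 = €1,104.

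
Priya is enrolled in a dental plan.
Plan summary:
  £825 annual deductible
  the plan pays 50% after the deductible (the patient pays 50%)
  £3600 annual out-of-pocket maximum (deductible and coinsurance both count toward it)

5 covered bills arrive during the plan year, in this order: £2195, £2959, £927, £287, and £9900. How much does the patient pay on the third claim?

£463.50

Claim 1 (£2195): £825 to deductible, leaving £1370; coinsurance £1370 × 50% = £685. Patient pays £1510; OOP now £1510.
Claim 2 (£2959): 50% coinsurance on £2959 = £1479.50. Patient pays £1479.50; OOP now £2989.50.
Claim 3 (£927): deductible already satisfied, so patient's share is 50% × £927 = £463.50. Patient owes £463.50 (running OOP £3453).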